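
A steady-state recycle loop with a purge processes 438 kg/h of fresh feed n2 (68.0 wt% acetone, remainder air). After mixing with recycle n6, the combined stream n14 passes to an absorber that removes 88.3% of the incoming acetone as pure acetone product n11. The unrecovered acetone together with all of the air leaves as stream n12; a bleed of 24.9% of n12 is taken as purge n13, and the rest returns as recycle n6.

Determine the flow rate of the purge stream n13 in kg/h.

air enters only via n2 and leaves only via the purge: 438×0.320 = 0.249×(air in n12), and the absorber passes all air, so air in n14 = air in n12 = 562.89 kg/h.
acetone in n14: m_A = 438×0.680 + (1−0.249)·(1−0.883)·m_A, so m_A = 297.84/0.9121 = 326.53 kg/h.
n12 = (1−0.883)×326.53 + 562.89 = 601.1 kg/h.
Purge n13 = 0.249×601.1 = 149.67 kg/h.

149.7 kg/h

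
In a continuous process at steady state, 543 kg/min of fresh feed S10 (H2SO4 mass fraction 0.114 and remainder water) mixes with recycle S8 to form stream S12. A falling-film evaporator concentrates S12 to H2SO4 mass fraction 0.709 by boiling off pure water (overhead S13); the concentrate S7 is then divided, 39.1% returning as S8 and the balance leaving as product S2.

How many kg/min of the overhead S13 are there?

455.7 kg/min

Overall H2SO4 balance (none leaves overhead): H2SO4 in fresh feed = H2SO4 in product, i.e. 543×0.114 = (1−0.391)·S7·0.709.
S7 = 61.902/(0.709×0.609) = 143.36 kg/min.
Recycle S8 = 0.391×143.36 = 56.055 kg/min.
Combined feed S12 = 543 + 56.055 = 599.06 kg/min.
Overhead S13 = S12 − S7 = 599.06 − 143.36 = 455.69 kg/min.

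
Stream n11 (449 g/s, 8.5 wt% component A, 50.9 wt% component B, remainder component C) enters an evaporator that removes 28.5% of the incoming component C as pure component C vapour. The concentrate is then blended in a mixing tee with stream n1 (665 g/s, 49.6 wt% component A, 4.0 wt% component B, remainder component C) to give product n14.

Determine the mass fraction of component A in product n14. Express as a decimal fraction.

Vapour removed = 0.285×0.406×449 = 51.954 g/s; concentrate = 397.05 g/s.
component A reaching the mixer = 38.165 (from concentrate) + 665×0.496 = 368 g/s.
Product flow = 397.05 + 665 = 1062 g/s; component A fraction = 0.347.

0.347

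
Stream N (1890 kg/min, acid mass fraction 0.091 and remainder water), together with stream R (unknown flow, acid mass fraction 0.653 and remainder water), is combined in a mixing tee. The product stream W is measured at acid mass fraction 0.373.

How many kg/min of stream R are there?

1903 kg/min

Let R be the unknown flow. Total out = 1890 + R.
acid balance: 171.99 + 0.653·R = 0.373·(1890 + R)
(0.653 − 0.373)·R = 0.373×1890 − 171.99 = 532.98
R = 532.98 / 0.280 = 1903.5 kg/min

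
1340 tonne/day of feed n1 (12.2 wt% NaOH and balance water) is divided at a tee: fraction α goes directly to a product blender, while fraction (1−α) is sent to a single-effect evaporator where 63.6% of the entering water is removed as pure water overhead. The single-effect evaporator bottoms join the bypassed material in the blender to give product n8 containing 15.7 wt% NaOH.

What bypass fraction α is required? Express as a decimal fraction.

0.601

All 1340×0.122 = 163.48 tonne/day of NaOH reaches n8, so n8 = 163.48/0.157 = 1041.3 tonne/day and vapour = 298.73 tonne/day.
The evaporator receives (1−α)·1340 of feed at 0.878 water and removes 0.636 of that water:
0.636×0.878×(1−α)×1340 = 298.73
(1−α) = 298.73/748.27 = 0.3992;  α = 0.6008.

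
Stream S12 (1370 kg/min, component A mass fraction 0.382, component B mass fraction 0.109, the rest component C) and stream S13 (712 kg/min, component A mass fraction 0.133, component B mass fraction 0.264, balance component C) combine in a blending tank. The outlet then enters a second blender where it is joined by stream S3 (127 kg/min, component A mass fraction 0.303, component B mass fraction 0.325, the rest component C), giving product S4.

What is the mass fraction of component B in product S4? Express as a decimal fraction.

Overall, product flow = 2209 kg/min.
component B in = 1370×0.109 + 712×0.264 + 127×0.325 = 378.57 kg/min.
component B fraction in S4 = 0.171.

0.171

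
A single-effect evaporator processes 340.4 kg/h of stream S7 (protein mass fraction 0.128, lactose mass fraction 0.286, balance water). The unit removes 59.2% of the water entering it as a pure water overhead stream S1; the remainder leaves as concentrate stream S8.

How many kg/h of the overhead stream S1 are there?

water entering = 340.4×0.586 = 199.47 kg/h; overhead removed = 0.592×199.47 = 118.09 kg/h.

118.1 kg/h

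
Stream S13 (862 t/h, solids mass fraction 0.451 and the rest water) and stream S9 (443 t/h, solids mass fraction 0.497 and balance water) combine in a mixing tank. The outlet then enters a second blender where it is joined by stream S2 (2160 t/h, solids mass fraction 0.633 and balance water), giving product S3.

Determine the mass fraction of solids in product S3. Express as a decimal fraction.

Overall, product flow = 3465 t/h.
solids in = 862×0.451 + 443×0.497 + 2160×0.633 = 1976.2 t/h.
solids fraction in S3 = 0.570.

0.570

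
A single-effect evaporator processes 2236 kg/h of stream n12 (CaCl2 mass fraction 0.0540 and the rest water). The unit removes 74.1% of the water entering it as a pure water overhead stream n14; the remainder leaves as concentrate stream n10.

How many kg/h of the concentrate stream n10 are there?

water entering = 2236×0.946 = 2115.3 kg/h; overhead removed = 0.741×2115.3 = 1567.4 kg/h.
Concentrate = 2236 − 1567.4 = 668.6 kg/h.

668.6 kg/h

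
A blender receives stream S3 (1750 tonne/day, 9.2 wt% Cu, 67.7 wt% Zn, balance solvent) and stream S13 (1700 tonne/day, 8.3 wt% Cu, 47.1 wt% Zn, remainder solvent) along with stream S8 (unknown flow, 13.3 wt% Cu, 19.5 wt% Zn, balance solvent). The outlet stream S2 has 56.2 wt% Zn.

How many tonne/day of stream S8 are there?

126.8 tonne/day

Let S8 be the unknown flow. Total out = 3450 + S8.
Zn balance: 1985.4 + 0.195·S8 = 0.562·(3450 + S8)
(0.195 − 0.562)·S8 = 0.562×3450 − 1985.4 = -46.55
S8 = -46.55 / -0.367 = 126.84 tonne/day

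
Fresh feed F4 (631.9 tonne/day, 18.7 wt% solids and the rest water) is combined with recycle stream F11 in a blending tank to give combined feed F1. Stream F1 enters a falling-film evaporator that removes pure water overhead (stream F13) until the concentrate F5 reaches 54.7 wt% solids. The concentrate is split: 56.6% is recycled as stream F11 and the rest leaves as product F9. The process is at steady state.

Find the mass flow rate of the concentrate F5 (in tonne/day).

Overall solids balance (none leaves overhead): solids in fresh feed = solids in product, i.e. 631.9×0.187 = (1−0.566)·F5·0.547.
F5 = 118.17/(0.547×0.434) = 497.75 tonne/day.

497.8 tonne/day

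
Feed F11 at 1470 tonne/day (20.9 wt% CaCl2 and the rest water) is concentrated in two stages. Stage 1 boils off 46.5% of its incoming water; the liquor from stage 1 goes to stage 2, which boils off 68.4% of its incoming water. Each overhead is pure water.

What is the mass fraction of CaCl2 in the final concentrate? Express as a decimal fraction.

water in feed = 1470×0.791 = 1162.8 tonne/day.
After stage 1: water left = (1−0.465)×1162.8 = 622.08; stream total = 929.31 tonne/day.
After stage 2: water left = (1−0.684)×622.08 = 196.58; final concentrate = 503.81 tonne/day.
CaCl2 fraction = 307.23/503.81 = 0.610.

0.610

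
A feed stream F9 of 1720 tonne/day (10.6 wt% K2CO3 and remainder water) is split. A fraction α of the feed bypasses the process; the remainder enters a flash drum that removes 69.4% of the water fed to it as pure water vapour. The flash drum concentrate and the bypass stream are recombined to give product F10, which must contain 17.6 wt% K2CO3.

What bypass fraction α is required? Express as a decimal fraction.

All 1720×0.106 = 182.32 tonne/day of K2CO3 reaches F10, so F10 = 182.32/0.176 = 1035.9 tonne/day and vapour = 684.09 tonne/day.
The evaporator receives (1−α)·1720 of feed at 0.894 water and removes 0.694 of that water:
0.694×0.894×(1−α)×1720 = 684.09
(1−α) = 684.09/1067.1 = 0.6410;  α = 0.3590.

0.359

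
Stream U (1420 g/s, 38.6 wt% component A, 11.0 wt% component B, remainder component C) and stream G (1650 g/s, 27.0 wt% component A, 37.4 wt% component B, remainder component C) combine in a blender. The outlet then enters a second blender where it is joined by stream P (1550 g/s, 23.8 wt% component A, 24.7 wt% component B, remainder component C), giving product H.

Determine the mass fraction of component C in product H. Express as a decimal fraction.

Overall, product flow = 4620 g/s.
component C in = 1420×0.504 + 1650×0.356 + 1550×0.515 = 2101.3 g/s.
component C fraction in H = 0.4548.

0.4548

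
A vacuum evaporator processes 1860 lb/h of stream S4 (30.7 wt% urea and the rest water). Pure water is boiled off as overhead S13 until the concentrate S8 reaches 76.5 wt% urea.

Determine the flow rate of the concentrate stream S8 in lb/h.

746.4 lb/h

urea is conserved: 1860×0.307 = 571.02 lb/h all reports to the concentrate.
Concentrate = 571.02/(target fraction) = 746.43 lb/h.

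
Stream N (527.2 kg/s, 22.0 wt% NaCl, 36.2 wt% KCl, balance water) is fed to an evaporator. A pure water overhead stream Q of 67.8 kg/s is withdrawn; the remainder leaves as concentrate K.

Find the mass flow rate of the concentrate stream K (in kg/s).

Concentrate = 527.2 − 67.8 = 459.4 kg/s.

459.4 kg/s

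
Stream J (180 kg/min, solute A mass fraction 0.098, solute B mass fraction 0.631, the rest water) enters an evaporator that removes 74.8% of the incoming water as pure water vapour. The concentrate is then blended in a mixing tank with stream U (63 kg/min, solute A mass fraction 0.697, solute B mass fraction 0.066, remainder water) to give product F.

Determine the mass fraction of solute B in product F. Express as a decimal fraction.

0.570

Vapour removed = 0.748×0.271×180 = 36.487 kg/min; concentrate = 143.51 kg/min.
solute B reaching the mixer = 113.58 (from concentrate) + 63×0.066 = 117.74 kg/min.
Product flow = 143.51 + 63 = 206.51 kg/min; solute B fraction = 0.570.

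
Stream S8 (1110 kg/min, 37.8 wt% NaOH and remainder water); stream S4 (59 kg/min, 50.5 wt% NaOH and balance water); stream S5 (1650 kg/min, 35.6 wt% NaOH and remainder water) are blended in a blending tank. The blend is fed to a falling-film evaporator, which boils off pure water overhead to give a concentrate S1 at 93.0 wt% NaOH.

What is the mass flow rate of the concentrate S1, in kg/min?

NaOH entering = 1110×0.378 + 59×0.505 + 1650×0.356 = 1036.8 kg/min.
All NaOH reports to S1, so S1 = 1036.8/0.930 = 1114.8 kg/min.

1115 kg/min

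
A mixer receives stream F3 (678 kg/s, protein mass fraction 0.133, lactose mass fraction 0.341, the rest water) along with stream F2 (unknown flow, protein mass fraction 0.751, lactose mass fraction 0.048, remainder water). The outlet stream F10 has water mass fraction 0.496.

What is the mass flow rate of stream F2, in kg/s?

68.95 kg/s

Let F2 be the unknown flow. Total out = 678 + F2.
water balance: 356.63 + 0.201·F2 = 0.496·(678 + F2)
(0.201 − 0.496)·F2 = 0.496×678 − 356.63 = -20.34
F2 = -20.34 / -0.295 = 68.949 kg/s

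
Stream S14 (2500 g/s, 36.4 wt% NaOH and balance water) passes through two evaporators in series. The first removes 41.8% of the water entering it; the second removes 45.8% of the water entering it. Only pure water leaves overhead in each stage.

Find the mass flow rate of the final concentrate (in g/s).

1412 g/s

water in feed = 2500×0.636 = 1590 g/s.
After stage 1: water left = (1−0.418)×1590 = 925.38; stream total = 1835.4 g/s.
After stage 2: water left = (1−0.458)×925.38 = 501.56; final concentrate = 1411.6 g/s.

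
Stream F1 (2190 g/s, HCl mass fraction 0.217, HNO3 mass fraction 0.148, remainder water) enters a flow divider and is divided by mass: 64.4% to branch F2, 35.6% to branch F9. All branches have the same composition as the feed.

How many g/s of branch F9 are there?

779.6 g/s

Branch F9 flow = 0.356×2190 = 779.64 g/s.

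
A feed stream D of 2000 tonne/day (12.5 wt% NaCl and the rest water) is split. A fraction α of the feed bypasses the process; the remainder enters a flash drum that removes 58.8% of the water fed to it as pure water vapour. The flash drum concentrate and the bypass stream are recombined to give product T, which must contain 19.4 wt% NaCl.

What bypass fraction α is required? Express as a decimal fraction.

All 2000×0.125 = 250 tonne/day of NaCl reaches T, so T = 250/0.194 = 1288.7 tonne/day and vapour = 711.34 tonne/day.
The evaporator receives (1−α)·2000 of feed at 0.875 water and removes 0.588 of that water:
0.588×0.875×(1−α)×2000 = 711.34
(1−α) = 711.34/1029 = 0.6913;  α = 0.3087.

0.309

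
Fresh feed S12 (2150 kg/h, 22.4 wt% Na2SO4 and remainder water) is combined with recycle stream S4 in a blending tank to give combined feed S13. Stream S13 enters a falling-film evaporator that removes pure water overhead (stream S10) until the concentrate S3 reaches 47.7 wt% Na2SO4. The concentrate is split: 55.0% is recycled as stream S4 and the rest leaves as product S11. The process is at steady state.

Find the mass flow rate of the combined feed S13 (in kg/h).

Overall Na2SO4 balance (none leaves overhead): Na2SO4 in fresh feed = Na2SO4 in product, i.e. 2150×0.224 = (1−0.550)·S3·0.477.
S3 = 481.6/(0.477×0.450) = 2243.7 kg/h.
Recycle S4 = 0.550×2243.7 = 1234 kg/h.
Combined feed S13 = 2150 + 1234 = 3384 kg/h.

3384 kg/h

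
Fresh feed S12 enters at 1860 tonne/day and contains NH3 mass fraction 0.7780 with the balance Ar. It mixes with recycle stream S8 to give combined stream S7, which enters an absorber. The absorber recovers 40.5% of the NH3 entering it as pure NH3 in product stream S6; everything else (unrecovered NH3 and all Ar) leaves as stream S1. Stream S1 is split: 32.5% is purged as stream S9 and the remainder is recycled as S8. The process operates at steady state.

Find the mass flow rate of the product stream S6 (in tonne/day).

979.4 tonne/day

NH3 in S7: m_A = 1860×0.778 + (1−0.325)·(1−0.405)·m_A, so m_A = 1447.1/0.5984 = 2418.3 tonne/day.
Product S6 = 0.405×2418.3 = 979.43 tonne/day.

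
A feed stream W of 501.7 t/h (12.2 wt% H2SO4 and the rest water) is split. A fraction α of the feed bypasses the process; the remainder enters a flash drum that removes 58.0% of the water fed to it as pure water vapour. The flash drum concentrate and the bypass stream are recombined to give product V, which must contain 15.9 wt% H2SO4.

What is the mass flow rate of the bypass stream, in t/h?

272.4 t/h

All 501.7×0.122 = 61.207 t/h of H2SO4 reaches V, so V = 61.207/0.159 = 384.95 t/h and vapour = 116.75 t/h.
The evaporator receives (1−α)·501.7 of feed at 0.878 water and removes 0.580 of that water:
0.580×0.878×(1−α)×501.7 = 116.75
(1−α) = 116.75/255.49 = 0.4570;  α = 0.5430.
Bypass flow = 0.5430×501.7 = 272.44 t/h.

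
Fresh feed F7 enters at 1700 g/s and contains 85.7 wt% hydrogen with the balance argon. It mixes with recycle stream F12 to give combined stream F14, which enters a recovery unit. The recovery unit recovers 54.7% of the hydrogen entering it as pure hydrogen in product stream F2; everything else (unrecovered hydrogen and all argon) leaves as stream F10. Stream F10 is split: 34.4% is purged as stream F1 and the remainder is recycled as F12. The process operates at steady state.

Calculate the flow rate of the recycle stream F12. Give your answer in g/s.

1080 g/s

argon enters only via F7 and leaves only via the purge: 1700×0.143 = 0.344×(argon in F10), and the recovery unit passes all argon, so argon in F14 = argon in F10 = 706.69 g/s.
hydrogen in F14: m_A = 1700×0.857 + (1−0.344)·(1−0.547)·m_A, so m_A = 1456.9/0.7028 = 2072.9 g/s.
F10 = (1−0.547)×2072.9 + 706.69 = 1645.7 g/s.
Recycle F12 = (1−0.344)×1645.7 = 1079.6 g/s.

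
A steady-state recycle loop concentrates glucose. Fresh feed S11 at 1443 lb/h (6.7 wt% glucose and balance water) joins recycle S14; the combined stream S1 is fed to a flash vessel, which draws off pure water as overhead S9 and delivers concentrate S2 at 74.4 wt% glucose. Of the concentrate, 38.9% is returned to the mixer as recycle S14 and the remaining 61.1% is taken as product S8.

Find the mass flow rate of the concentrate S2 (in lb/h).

Overall glucose balance (none leaves overhead): glucose in fresh feed = glucose in product, i.e. 1443×0.067 = (1−0.389)·S2·0.744.
S2 = 96.681/(0.744×0.611) = 212.68 lb/h.

212.7 lb/h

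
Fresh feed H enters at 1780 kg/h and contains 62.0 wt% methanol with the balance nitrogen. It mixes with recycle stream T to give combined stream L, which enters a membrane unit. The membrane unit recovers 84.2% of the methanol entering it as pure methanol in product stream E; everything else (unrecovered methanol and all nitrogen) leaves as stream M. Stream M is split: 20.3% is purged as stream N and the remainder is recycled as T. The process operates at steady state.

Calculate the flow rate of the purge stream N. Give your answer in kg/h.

nitrogen enters only via H and leaves only via the purge: 1780×0.380 = 0.203×(nitrogen in M), and the membrane unit passes all nitrogen, so nitrogen in L = nitrogen in M = 3332 kg/h.
methanol in L: m_A = 1780×0.620 + (1−0.203)·(1−0.842)·m_A, so m_A = 1103.6/0.8741 = 1262.6 kg/h.
M = (1−0.842)×1262.6 + 3332 = 3531.5 kg/h.
Purge N = 0.203×3531.5 = 716.9 kg/h.

716.9 kg/h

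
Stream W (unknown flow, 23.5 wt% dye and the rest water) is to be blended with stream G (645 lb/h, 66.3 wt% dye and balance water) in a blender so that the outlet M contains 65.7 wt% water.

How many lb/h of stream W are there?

Let W be the unknown flow. Total out = 645 + W.
water balance: 217.37 + 0.765·W = 0.657·(645 + W)
(0.765 − 0.657)·W = 0.657×645 − 217.37 = 206.4
W = 206.4 / 0.108 = 1911.1 lb/h

1911 lb/h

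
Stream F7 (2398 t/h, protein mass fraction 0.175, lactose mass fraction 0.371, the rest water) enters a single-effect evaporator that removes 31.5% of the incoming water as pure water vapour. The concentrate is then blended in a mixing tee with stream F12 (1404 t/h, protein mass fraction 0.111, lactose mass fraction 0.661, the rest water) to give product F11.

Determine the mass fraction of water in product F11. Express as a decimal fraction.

Vapour removed = 0.315×0.454×2398 = 342.94 t/h; concentrate = 2055.1 t/h.
water reaching the mixer = 745.75 (from concentrate) + 1404×0.228 = 1065.9 t/h.
Product flow = 2055.1 + 1404 = 3459.1 t/h; water fraction = 0.308.

0.308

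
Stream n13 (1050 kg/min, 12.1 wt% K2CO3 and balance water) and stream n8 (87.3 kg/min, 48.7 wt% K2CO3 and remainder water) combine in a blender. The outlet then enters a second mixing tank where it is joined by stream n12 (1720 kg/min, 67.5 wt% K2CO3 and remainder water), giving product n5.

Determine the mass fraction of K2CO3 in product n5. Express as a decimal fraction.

Overall, product flow = 2857.3 kg/min.
K2CO3 in = 1050×0.121 + 87.3×0.487 + 1720×0.675 = 1330.6 kg/min.
K2CO3 fraction in n5 = 0.466.

0.466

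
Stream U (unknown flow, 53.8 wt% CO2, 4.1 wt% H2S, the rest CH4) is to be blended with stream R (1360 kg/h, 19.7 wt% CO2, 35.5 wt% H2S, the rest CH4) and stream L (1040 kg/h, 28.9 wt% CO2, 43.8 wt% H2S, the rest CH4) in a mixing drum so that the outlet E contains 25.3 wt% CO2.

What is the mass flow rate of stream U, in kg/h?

Let U be the unknown flow. Total out = 2400 + U.
CO2 balance: 568.48 + 0.538·U = 0.253·(2400 + U)
(0.538 − 0.253)·U = 0.253×2400 − 568.48 = 38.72
U = 38.72 / 0.285 = 135.86 kg/h

135.9 kg/h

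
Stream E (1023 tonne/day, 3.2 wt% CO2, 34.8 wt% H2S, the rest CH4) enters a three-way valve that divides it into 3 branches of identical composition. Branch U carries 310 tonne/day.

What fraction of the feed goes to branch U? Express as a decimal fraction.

0.303

Fraction to U = 310/1023 = 0.3030.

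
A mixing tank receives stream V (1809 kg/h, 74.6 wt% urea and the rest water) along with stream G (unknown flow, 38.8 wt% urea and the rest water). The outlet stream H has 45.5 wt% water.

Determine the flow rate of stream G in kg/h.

2316 kg/h

Let G be the unknown flow. Total out = 1809 + G.
water balance: 459.49 + 0.612·G = 0.455·(1809 + G)
(0.612 − 0.455)·G = 0.455×1809 − 459.49 = 363.61
G = 363.61 / 0.157 = 2316 kg/h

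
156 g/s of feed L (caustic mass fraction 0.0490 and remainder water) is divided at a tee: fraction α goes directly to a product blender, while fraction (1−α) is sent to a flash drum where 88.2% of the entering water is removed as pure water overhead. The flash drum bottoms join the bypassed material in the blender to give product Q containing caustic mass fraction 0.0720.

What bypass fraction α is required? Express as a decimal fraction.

0.619

All 156×0.049 = 7.644 g/s of caustic reaches Q, so Q = 7.644/0.072 = 106.17 g/s and vapour = 49.833 g/s.
The evaporator receives (1−α)·156 of feed at 0.951 water and removes 0.882 of that water:
0.882×0.951×(1−α)×156 = 49.833
(1−α) = 49.833/130.85 = 0.3808;  α = 0.6192.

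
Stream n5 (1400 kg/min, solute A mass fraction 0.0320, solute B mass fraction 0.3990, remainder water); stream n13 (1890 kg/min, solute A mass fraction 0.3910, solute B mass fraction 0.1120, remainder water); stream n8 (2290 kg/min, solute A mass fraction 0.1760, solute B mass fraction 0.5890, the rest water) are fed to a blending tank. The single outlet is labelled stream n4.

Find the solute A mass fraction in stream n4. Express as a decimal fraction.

Total flow out = 1400 + 1890 + 2290 = 5580 kg/min.
solute A in = 1400×0.032 + 1890×0.391 + 2290×0.176 = 1186.8 kg/min.
solute A mass fraction in n4 = 1186.8/5580 = 0.2127.

0.2127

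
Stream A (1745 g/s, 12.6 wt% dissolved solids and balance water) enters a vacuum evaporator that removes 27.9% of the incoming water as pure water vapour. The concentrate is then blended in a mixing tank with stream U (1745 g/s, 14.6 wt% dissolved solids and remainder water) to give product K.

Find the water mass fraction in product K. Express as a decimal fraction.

0.8451

Vapour removed = 0.279×0.874×1745 = 425.51 g/s; concentrate = 1319.5 g/s.
water reaching the mixer = 1099.6 (from concentrate) + 1745×0.854 = 2589.8 g/s.
Product flow = 1319.5 + 1745 = 3064.5 g/s; water fraction = 0.8451.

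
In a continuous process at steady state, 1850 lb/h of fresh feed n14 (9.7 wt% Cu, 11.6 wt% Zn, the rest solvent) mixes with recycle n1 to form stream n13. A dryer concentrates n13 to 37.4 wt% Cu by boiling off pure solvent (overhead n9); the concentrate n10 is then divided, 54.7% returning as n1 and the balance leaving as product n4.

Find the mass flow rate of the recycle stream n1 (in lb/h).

579.4 lb/h

Overall Cu balance (none leaves overhead): Cu in fresh feed = Cu in product, i.e. 1850×0.097 = (1−0.547)·n10·0.374.
n10 = 179.45/(0.374×0.453) = 1059.2 lb/h.
Recycle n1 = 0.547×1059.2 = 579.38 lb/h.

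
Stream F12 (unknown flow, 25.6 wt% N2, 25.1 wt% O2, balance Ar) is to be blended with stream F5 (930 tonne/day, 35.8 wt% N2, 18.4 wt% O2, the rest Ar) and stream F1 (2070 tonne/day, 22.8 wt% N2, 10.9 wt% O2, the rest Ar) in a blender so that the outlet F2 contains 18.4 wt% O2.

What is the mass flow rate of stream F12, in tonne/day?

2317 tonne/day

Let F12 be the unknown flow. Total out = 3000 + F12.
O2 balance: 396.75 + 0.251·F12 = 0.184·(3000 + F12)
(0.251 − 0.184)·F12 = 0.184×3000 − 396.75 = 155.25
F12 = 155.25 / 0.067 = 2317.2 tonne/day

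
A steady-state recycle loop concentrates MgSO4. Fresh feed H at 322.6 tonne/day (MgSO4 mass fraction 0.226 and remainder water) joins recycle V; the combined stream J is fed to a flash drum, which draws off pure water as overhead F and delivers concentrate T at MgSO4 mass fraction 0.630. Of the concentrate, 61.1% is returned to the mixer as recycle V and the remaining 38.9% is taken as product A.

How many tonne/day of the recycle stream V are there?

181.8 tonne/day

Overall MgSO4 balance (none leaves overhead): MgSO4 in fresh feed = MgSO4 in product, i.e. 322.6×0.226 = (1−0.611)·T·0.630.
T = 72.908/(0.630×0.389) = 297.5 tonne/day.
Recycle V = 0.611×297.5 = 181.77 tonne/day.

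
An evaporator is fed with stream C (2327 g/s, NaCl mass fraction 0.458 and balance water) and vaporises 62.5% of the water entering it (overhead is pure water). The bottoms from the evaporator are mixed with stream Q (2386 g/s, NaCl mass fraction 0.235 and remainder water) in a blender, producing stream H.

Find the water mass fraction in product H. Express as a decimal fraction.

0.586

Vapour removed = 0.625×0.542×2327 = 788.27 g/s; concentrate = 1538.7 g/s.
water reaching the mixer = 472.96 (from concentrate) + 2386×0.765 = 2298.3 g/s.
Product flow = 1538.7 + 2386 = 3924.7 g/s; water fraction = 0.586.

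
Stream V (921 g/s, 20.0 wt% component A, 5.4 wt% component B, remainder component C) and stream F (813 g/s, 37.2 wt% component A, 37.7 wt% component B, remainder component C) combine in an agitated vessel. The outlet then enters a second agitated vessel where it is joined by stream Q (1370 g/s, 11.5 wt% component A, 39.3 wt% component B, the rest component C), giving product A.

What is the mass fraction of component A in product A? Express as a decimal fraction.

0.208

Overall, product flow = 3104 g/s.
component A in = 921×0.200 + 813×0.372 + 1370×0.115 = 644.19 g/s.
component A fraction in A = 0.208.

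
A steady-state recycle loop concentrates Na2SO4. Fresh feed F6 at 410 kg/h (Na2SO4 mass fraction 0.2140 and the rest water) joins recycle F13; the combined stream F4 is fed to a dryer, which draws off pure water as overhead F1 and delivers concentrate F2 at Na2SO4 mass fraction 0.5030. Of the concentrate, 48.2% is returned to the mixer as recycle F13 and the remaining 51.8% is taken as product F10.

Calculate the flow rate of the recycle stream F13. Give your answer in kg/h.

Overall Na2SO4 balance (none leaves overhead): Na2SO4 in fresh feed = Na2SO4 in product, i.e. 410×0.214 = (1−0.482)·F2·0.503.
F2 = 87.74/(0.503×0.518) = 336.74 kg/h.
Recycle F13 = 0.482×336.74 = 162.31 kg/h.

162.3 kg/h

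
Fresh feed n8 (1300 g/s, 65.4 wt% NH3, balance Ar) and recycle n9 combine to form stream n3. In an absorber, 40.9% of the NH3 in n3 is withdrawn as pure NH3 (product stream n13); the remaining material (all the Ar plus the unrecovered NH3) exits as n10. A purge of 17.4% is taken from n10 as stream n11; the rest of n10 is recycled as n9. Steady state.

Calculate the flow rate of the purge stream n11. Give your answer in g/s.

Ar enters only via n8 and leaves only via the purge: 1300×0.346 = 0.174×(Ar in n10), and the absorber passes all Ar, so Ar in n3 = Ar in n10 = 2585.1 g/s.
NH3 in n3: m_A = 1300×0.654 + (1−0.174)·(1−0.409)·m_A, so m_A = 850.2/0.5118 = 1661.1 g/s.
n10 = (1−0.409)×1661.1 + 2585.1 = 3566.8 g/s.
Purge n11 = 0.174×3566.8 = 620.62 g/s.

620.6 g/s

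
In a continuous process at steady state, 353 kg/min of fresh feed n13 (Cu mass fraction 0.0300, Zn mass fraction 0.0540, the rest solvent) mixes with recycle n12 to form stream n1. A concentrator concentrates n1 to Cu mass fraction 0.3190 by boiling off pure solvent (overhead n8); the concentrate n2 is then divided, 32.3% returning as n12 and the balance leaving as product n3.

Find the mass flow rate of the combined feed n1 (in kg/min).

368.8 kg/min

Overall Cu balance (none leaves overhead): Cu in fresh feed = Cu in product, i.e. 353×0.030 = (1−0.323)·n2·0.319.
n2 = 10.59/(0.319×0.677) = 49.036 kg/min.
Recycle n12 = 0.323×49.036 = 15.839 kg/min.
Combined feed n1 = 353 + 15.839 = 368.84 kg/min.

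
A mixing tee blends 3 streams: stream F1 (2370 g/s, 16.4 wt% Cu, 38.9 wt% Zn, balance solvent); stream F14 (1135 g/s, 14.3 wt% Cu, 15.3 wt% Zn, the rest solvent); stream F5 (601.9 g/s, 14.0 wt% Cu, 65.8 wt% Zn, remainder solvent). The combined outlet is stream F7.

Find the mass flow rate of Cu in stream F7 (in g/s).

Cu out = Cu in = 2370×0.164 + 1135×0.143 + 601.9×0.140 = 635.25 g/s.

635.3 g/s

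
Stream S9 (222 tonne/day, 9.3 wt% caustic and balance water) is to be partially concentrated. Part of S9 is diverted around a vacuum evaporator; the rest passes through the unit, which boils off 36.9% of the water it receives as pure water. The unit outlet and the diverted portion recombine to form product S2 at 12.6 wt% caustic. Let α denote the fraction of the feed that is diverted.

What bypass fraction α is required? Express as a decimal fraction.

All 222×0.093 = 20.646 tonne/day of caustic reaches S2, so S2 = 20.646/0.126 = 163.86 tonne/day and vapour = 58.143 tonne/day.
The evaporator receives (1−α)·222 of feed at 0.907 water and removes 0.369 of that water:
0.369×0.907×(1−α)×222 = 58.143
(1−α) = 58.143/74.3 = 0.7825;  α = 0.2175.

0.217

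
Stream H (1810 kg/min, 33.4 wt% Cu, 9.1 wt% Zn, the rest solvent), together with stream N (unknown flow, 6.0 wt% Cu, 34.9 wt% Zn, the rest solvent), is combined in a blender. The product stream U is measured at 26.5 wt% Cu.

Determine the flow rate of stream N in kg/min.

Let N be the unknown flow. Total out = 1810 + N.
Cu balance: 604.54 + 0.060·N = 0.265·(1810 + N)
(0.060 − 0.265)·N = 0.265×1810 − 604.54 = -124.89
N = -124.89 / -0.205 = 609.22 kg/min

609.2 kg/min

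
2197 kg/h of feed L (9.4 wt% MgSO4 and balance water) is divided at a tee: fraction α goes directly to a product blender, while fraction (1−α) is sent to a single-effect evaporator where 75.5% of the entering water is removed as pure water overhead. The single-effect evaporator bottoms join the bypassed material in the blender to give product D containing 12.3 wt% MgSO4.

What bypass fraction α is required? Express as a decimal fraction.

0.655

All 2197×0.094 = 206.52 kg/h of MgSO4 reaches D, so D = 206.52/0.123 = 1679 kg/h and vapour = 517.99 kg/h.
The evaporator receives (1−α)·2197 of feed at 0.906 water and removes 0.755 of that water:
0.755×0.906×(1−α)×2197 = 517.99
(1−α) = 517.99/1502.8 = 0.3447;  α = 0.6553.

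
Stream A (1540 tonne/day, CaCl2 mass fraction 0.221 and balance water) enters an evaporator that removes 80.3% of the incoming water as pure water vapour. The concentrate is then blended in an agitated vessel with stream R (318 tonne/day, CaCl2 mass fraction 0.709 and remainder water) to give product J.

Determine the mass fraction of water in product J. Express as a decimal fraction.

Vapour removed = 0.803×0.779×1540 = 963.33 tonne/day; concentrate = 576.67 tonne/day.
water reaching the mixer = 236.33 (from concentrate) + 318×0.291 = 328.87 tonne/day.
Product flow = 576.67 + 318 = 894.67 tonne/day; water fraction = 0.368.

0.368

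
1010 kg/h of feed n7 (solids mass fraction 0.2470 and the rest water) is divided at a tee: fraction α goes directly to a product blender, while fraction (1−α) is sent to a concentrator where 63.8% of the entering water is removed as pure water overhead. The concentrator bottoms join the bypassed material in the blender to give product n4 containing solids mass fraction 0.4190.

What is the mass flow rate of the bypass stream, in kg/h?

All 1010×0.247 = 249.47 kg/h of solids reaches n4, so n4 = 249.47/0.419 = 595.39 kg/h and vapour = 414.61 kg/h.
The evaporator receives (1−α)·1010 of feed at 0.753 water and removes 0.638 of that water:
0.638×0.753×(1−α)×1010 = 414.61
(1−α) = 414.61/485.22 = 0.8545;  α = 0.1455.
Bypass flow = 0.1455×1010 = 146.98 kg/h.

147 kg/h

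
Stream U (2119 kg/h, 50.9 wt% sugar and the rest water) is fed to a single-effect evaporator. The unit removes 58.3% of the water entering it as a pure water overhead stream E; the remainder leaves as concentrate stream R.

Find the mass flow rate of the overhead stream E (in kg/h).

606.6 kg/h

water entering = 2119×0.491 = 1040.4 kg/h; overhead removed = 0.583×1040.4 = 606.57 kg/h.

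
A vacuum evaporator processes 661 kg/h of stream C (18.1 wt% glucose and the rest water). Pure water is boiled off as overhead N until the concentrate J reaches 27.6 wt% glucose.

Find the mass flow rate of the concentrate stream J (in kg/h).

glucose is conserved: 661×0.181 = 119.64 kg/h all reports to the concentrate.
Concentrate = 119.64/(target fraction) = 433.48 kg/h.

433.5 kg/h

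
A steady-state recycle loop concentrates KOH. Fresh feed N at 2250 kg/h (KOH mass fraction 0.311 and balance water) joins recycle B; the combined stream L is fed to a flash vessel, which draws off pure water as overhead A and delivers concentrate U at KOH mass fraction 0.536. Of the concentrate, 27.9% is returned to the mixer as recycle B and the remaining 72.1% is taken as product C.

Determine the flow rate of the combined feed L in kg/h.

2755 kg/h

Overall KOH balance (none leaves overhead): KOH in fresh feed = KOH in product, i.e. 2250×0.311 = (1−0.279)·U·0.536.
U = 699.75/(0.536×0.721) = 1810.7 kg/h.
Recycle B = 0.279×1810.7 = 505.18 kg/h.
Combined feed L = 2250 + 505.18 = 2755.2 kg/h.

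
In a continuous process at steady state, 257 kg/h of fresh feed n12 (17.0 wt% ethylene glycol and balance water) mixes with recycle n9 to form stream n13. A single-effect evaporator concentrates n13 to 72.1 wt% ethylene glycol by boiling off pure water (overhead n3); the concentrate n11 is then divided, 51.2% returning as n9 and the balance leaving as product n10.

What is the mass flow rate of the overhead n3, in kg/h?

196.4 kg/h

Overall ethylene glycol balance (none leaves overhead): ethylene glycol in fresh feed = ethylene glycol in product, i.e. 257×0.170 = (1−0.512)·n11·0.721.
n11 = 43.69/(0.721×0.488) = 124.17 kg/h.
Recycle n9 = 0.512×124.17 = 63.577 kg/h.
Combined feed n13 = 257 + 63.577 = 320.58 kg/h.
Overhead n3 = n13 − n11 = 320.58 − 124.17 = 196.4 kg/h.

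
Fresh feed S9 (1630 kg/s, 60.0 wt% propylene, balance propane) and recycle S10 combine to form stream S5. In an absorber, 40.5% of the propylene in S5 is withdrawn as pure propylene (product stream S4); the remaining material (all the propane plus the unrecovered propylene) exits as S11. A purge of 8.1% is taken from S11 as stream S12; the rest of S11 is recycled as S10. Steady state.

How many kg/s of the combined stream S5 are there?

propane enters only via S9 and leaves only via the purge: 1630×0.400 = 0.081×(propane in S11), and the absorber passes all propane, so propane in S5 = propane in S11 = 8049.4 kg/s.
propylene in S5: m_A = 1630×0.600 + (1−0.081)·(1−0.405)·m_A, so m_A = 978/0.4532 = 2158 kg/s.
S5 = 2158 + 8049.4 = 10207 kg/s.

10210 kg/s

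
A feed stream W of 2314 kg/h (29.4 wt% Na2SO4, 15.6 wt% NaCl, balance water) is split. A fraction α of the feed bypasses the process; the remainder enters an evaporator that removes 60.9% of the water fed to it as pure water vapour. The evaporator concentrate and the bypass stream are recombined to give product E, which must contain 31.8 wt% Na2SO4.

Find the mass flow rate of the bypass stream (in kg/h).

All 2314×0.294 = 680.32 kg/h of Na2SO4 reaches E, so E = 680.32/0.318 = 2139.4 kg/h and vapour = 174.64 kg/h.
The evaporator receives (1−α)·2314 of feed at 0.550 water and removes 0.609 of that water:
0.609×0.550×(1−α)×2314 = 174.64
(1−α) = 174.64/775.07 = 0.2253;  α = 0.7747.
Bypass flow = 0.7747×2314 = 1792.6 kg/h.

1793 kg/h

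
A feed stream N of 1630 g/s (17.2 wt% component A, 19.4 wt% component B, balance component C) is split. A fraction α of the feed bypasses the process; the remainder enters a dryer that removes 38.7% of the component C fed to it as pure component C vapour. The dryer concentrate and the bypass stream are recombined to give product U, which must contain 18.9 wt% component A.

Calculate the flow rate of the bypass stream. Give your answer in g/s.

1032 g/s

All 1630×0.172 = 280.36 g/s of component A reaches U, so U = 280.36/0.189 = 1483.4 g/s and vapour = 146.61 g/s.
The evaporator receives (1−α)·1630 of feed at 0.634 component C and removes 0.387 of that component C:
0.387×0.634×(1−α)×1630 = 146.61
(1−α) = 146.61/399.93 = 0.3666;  α = 0.6334.
Bypass flow = 0.6334×1630 = 1032.4 g/s.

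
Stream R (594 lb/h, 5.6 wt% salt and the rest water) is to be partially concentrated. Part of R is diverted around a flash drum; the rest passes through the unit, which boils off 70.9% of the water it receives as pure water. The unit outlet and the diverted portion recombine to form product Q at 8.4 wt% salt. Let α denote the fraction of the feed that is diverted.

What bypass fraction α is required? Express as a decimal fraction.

0.502

All 594×0.056 = 33.264 lb/h of salt reaches Q, so Q = 33.264/0.084 = 396 lb/h and vapour = 198 lb/h.
The evaporator receives (1−α)·594 of feed at 0.944 water and removes 0.709 of that water:
0.709×0.944×(1−α)×594 = 198
(1−α) = 198/397.56 = 0.4980;  α = 0.5020.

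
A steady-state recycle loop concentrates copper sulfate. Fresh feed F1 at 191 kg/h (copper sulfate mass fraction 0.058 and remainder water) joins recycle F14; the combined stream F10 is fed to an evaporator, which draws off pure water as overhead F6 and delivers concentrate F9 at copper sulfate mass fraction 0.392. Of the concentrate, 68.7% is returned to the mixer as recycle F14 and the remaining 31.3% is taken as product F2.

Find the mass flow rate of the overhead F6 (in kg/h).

162.7 kg/h

Overall copper sulfate balance (none leaves overhead): copper sulfate in fresh feed = copper sulfate in product, i.e. 191×0.058 = (1−0.687)·F9·0.392.
F9 = 11.078/(0.392×0.313) = 90.288 kg/h.
Recycle F14 = 0.687×90.288 = 62.028 kg/h.
Combined feed F10 = 191 + 62.028 = 253.03 kg/h.
Overhead F6 = F10 − F9 = 253.03 − 90.288 = 162.74 kg/h.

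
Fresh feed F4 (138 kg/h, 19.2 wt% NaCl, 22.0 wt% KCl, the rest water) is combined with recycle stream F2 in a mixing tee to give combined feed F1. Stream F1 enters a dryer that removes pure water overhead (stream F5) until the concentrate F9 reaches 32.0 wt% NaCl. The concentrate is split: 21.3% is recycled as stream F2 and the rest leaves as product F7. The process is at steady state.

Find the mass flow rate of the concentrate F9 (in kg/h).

105.2 kg/h

Overall NaCl balance (none leaves overhead): NaCl in fresh feed = NaCl in product, i.e. 138×0.192 = (1−0.213)·F9·0.320.
F9 = 26.496/(0.320×0.787) = 105.21 kg/h.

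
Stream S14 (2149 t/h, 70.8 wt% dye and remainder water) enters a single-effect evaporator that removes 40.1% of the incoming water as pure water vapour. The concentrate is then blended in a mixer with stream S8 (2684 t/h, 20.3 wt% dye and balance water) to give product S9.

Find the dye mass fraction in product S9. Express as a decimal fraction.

0.451

Vapour removed = 0.401×0.292×2149 = 251.63 t/h; concentrate = 1897.4 t/h.
dye reaching the mixer = 1521.5 (from concentrate) + 2684×0.203 = 2066.3 t/h.
Product flow = 1897.4 + 2684 = 4581.4 t/h; dye fraction = 0.451.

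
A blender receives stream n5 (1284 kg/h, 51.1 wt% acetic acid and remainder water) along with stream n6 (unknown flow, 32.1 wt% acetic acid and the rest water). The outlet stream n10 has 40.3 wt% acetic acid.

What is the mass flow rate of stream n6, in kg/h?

Let n6 be the unknown flow. Total out = 1284 + n6.
acetic acid balance: 656.12 + 0.321·n6 = 0.403·(1284 + n6)
(0.321 − 0.403)·n6 = 0.403×1284 − 656.12 = -138.67
n6 = -138.67 / -0.082 = 1691.1 kg/h

1691 kg/h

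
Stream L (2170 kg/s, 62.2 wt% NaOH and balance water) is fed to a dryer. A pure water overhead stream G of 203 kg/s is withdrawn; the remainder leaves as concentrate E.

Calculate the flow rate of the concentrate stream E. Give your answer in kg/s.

Concentrate = 2170 − 203 = 1967 kg/s.

1967 kg/s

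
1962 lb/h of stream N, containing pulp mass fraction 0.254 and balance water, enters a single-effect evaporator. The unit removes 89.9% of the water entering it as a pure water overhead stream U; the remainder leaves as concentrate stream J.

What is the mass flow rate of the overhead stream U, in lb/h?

1316 lb/h

water entering = 1962×0.746 = 1463.7 lb/h; overhead removed = 0.899×1463.7 = 1315.8 lb/h.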